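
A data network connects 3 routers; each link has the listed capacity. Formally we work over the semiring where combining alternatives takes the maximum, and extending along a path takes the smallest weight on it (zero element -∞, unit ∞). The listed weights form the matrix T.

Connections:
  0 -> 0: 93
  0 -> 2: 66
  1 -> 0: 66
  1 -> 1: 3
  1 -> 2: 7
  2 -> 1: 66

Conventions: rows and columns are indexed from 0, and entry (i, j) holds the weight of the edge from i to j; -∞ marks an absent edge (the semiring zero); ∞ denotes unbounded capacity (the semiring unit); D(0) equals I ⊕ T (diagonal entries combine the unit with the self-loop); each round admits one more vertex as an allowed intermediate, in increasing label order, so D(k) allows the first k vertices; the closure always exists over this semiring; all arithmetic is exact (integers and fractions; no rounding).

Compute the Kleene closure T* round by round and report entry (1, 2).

D(0):
  [∞, -∞, 66]
  [66, ∞, 7]
  [-∞, 66, ∞]
D(1):
  [∞, -∞, 66]
  [66, ∞, 66]
  [-∞, 66, ∞]
D(2):
  [∞, -∞, 66]
  [66, ∞, 66]
  [66, 66, ∞]
D(3):
  [∞, 66, 66]
  [66, ∞, 66]
  [66, 66, ∞]
Answer: T*[1][2] = 66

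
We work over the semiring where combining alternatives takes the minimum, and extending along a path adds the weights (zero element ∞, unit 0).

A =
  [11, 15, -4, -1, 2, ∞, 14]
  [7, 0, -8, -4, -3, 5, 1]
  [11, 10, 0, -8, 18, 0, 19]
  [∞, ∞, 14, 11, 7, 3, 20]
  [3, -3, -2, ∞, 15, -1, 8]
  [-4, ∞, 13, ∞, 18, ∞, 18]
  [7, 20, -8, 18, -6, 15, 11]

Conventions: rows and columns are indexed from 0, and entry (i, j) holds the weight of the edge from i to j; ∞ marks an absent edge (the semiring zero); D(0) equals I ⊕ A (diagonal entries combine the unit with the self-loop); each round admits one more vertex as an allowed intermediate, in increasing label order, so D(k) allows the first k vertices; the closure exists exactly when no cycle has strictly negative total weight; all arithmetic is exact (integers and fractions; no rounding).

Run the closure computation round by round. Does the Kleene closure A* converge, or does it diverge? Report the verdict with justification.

D(0):
  [0, 15, -4, -1, 2, ∞, 14]
  [7, 0, -8, -4, -3, 5, 1]
  [11, 10, 0, -8, 18, 0, 19]
  [∞, ∞, 14, 0, 7, 3, 20]
  [3, -3, -2, ∞, 0, -1, 8]
  [-4, ∞, 13, ∞, 18, 0, 18]
  [7, 20, -8, 18, -6, 15, 0]
D(1):
  [0, 15, -4, -1, 2, ∞, 14]
  [7, 0, -8, -4, -3, 5, 1]
  [11, 10, 0, -8, 13, 0, 19]
  [∞, ∞, 14, 0, 7, 3, 20]
  [3, -3, -2, 2, 0, -1, 8]
  [-4, 11, -8, -5, -2, 0, 10]
  [7, 20, -8, 6, -6, 15, 0]
Detection: at round 2, diagonal entry (4, 4) turns strictly negative.
Key observation: the cycle 4->1->4 has total weight (-3) + (-3), which is strictly negative.
Answer: DIVERGES — negative cycle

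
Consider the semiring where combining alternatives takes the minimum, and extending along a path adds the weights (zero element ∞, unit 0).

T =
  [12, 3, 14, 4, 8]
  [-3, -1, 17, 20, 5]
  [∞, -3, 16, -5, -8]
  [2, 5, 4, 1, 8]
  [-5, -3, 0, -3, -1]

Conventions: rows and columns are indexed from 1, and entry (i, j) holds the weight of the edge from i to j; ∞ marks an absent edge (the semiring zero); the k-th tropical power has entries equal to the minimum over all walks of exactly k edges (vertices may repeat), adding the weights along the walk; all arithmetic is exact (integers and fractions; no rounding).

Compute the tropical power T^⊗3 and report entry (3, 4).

T^⊗2:
  [0, 2, 8, 5, 6]
  [-4, -2, 5, 1, 4]
  [-13, -11, -8, -11, -9]
  [2, 1, 5, -1, -4]
  [-6, -4, -1, -5, -8]
T^⊗3:
  [-1, 1, 6, 3, 0]
  [-5, -3, 4, 0, -3]
  [-14, -12, -9, -13, -16]
  [-9, -7, -4, -7, -5]
  [-13, -11, -8, -11, -9]
Key observation: the optimum is the walk 3->5->3->4, with weight (-8) + 0 + (-5) = -13.
Optimal value attained by: walk 3->5->3->4.
Answer: (T^⊗3)[3][4] = -13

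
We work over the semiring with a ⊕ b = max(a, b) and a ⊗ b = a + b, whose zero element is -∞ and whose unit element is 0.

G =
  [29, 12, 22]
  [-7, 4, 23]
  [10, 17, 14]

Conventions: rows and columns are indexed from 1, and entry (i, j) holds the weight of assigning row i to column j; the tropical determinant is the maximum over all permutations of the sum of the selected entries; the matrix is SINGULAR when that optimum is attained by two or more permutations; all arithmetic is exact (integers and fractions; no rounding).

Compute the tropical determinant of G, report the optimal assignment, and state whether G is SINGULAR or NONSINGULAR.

σ = (1, 2, 3): 29 + 4 + 14 = 47
σ = (1, 3, 2): 29 + 23 + 17 = 69
σ = (2, 1, 3): 12 + (-7) + 14 = 19
σ = (2, 3, 1): 12 + 23 + 10 = 45
σ = (3, 1, 2): 22 + (-7) + 17 = 32
σ = (3, 2, 1): 22 + 4 + 10 = 36
Optimal value attained by: σ = (1, 3, 2).
Answer: det⊕(G) = 69; verdict: NONSINGULAR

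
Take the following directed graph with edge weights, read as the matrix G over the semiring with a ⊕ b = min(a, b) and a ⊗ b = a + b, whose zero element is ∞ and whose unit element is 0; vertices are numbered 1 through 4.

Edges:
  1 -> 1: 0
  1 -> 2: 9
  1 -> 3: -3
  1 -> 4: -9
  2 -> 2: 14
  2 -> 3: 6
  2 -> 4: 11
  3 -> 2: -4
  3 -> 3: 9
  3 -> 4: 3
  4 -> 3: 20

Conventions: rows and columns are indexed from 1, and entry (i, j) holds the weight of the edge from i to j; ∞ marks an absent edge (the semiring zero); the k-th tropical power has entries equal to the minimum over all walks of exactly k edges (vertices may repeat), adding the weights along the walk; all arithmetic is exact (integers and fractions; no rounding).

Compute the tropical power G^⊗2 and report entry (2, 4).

G^⊗2:
  [0, -7, -3, -9]
  [∞, 2, 15, 9]
  [∞, 5, 2, 7]
  [∞, 16, 29, 23]
Key observation: the optimum is the walk 2->3->4, with weight 6 + 3 = 9.
Optimal value attained by: walk 2->3->4.
Answer: (G^⊗2)[2][4] = 9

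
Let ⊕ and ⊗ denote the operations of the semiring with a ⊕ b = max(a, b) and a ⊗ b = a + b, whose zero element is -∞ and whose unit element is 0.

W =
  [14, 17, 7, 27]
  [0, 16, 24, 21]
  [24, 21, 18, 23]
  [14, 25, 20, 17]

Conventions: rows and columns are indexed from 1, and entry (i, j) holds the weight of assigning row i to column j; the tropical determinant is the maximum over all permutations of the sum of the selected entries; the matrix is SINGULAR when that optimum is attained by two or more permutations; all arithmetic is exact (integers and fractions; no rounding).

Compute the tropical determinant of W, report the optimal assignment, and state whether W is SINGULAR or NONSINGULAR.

σ = (1, 2, 3, 4): 14 + 16 + 18 + 17 = 65
σ = (1, 2, 4, 3): 14 + 16 + 23 + 20 = 73
σ = (1, 3, 2, 4): 14 + 24 + 21 + 17 = 76
σ = (1, 3, 4, 2): 14 + 24 + 23 + 25 = 86
σ = (1, 4, 2, 3): 14 + 21 + 21 + 20 = 76
σ = (1, 4, 3, 2): 14 + 21 + 18 + 25 = 78
σ = (2, 1, 3, 4): 17 + 0 + 18 + 17 = 52
σ = (2, 1, 4, 3): 17 + 0 + 23 + 20 = 60
σ = (2, 3, 1, 4): 17 + 24 + 24 + 17 = 82
σ = (2, 3, 4, 1): 17 + 24 + 23 + 14 = 78
σ = (2, 4, 1, 3): 17 + 21 + 24 + 20 = 82
σ = (2, 4, 3, 1): 17 + 21 + 18 + 14 = 70
σ = (3, 1, 2, 4): 7 + 0 + 21 + 17 = 45
σ = (3, 1, 4, 2): 7 + 0 + 23 + 25 = 55
σ = (3, 2, 1, 4): 7 + 16 + 24 + 17 = 64
σ = (3, 2, 4, 1): 7 + 16 + 23 + 14 = 60
σ = (3, 4, 1, 2): 7 + 21 + 24 + 25 = 77
σ = (3, 4, 2, 1): 7 + 21 + 21 + 14 = 63
σ = (4, 1, 2, 3): 27 + 0 + 21 + 20 = 68
σ = (4, 1, 3, 2): 27 + 0 + 18 + 25 = 70
σ = (4, 2, 1, 3): 27 + 16 + 24 + 20 = 87
σ = (4, 2, 3, 1): 27 + 16 + 18 + 14 = 75
σ = (4, 3, 1, 2): 27 + 24 + 24 + 25 = 100
σ = (4, 3, 2, 1): 27 + 24 + 21 + 14 = 86
Optimal value attained by: σ = (4, 3, 1, 2).
Answer: det⊕(W) = 100; verdict: NONSINGULAR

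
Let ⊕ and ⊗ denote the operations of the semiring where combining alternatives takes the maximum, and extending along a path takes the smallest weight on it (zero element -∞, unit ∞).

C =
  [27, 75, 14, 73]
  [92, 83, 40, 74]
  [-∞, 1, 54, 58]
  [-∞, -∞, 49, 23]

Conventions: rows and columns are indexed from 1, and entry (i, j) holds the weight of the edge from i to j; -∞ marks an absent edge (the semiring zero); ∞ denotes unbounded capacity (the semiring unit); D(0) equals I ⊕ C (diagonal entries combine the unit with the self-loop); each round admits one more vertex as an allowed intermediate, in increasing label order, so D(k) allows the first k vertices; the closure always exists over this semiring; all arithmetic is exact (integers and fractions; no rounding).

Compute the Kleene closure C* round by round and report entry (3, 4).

D(0):
  [∞, 75, 14, 73]
  [92, ∞, 40, 74]
  [-∞, 1, ∞, 58]
  [-∞, -∞, 49, ∞]
D(1):
  [∞, 75, 14, 73]
  [92, ∞, 40, 74]
  [-∞, 1, ∞, 58]
  [-∞, -∞, 49, ∞]
D(2):
  [∞, 75, 40, 74]
  [92, ∞, 40, 74]
  [1, 1, ∞, 58]
  [-∞, -∞, 49, ∞]
D(3):
  [∞, 75, 40, 74]
  [92, ∞, 40, 74]
  [1, 1, ∞, 58]
  [1, 1, 49, ∞]
D(4):
  [∞, 75, 49, 74]
  [92, ∞, 49, 74]
  [1, 1, ∞, 58]
  [1, 1, 49, ∞]
Answer: C*[3][4] = 58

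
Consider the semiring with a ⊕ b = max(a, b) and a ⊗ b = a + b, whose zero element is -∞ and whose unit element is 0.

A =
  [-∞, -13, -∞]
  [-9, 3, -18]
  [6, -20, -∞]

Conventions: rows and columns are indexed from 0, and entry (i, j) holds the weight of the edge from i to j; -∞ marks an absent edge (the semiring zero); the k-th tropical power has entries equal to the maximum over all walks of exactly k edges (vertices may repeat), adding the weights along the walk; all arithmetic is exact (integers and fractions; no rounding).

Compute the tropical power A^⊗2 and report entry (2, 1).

A^⊗2:
  [-22, -10, -31]
  [-6, 6, -15]
  [-29, -7, -38]
Key observation: the optimum is the walk 2->0->1, with weight 6 + (-13) = -7.
Optimal value attained by: walk 2->0->1.
Answer: (A^⊗2)[2][1] = -7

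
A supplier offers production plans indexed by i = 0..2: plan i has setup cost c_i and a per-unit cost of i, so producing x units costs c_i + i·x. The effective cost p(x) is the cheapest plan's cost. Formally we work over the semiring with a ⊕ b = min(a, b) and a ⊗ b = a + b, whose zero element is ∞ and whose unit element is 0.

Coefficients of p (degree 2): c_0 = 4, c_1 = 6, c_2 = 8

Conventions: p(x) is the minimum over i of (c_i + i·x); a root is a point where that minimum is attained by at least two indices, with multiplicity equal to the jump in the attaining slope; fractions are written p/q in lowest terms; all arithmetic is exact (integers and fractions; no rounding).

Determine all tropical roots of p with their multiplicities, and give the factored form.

hull edge (i=0, c=4) to (i=2, c=8): slope 2, span 2
Factored form: p(x) = 8 ⊗ (x ⊕ (-2)) ⊗ (x ⊕ (-2))
Answer: roots = -2 (mult 2)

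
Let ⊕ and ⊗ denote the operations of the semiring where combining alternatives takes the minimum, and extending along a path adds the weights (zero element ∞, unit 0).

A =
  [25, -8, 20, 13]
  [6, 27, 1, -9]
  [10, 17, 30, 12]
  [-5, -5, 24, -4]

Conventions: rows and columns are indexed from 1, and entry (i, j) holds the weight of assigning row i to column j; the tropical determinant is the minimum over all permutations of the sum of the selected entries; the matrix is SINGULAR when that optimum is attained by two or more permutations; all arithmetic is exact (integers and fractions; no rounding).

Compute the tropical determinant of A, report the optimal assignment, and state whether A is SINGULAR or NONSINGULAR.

σ = (1, 2, 3, 4): 25 + 27 + 30 + (-4) = 78
σ = (1, 2, 4, 3): 25 + 27 + 12 + 24 = 88
σ = (1, 3, 2, 4): 25 + 1 + 17 + (-4) = 39
σ = (1, 3, 4, 2): 25 + 1 + 12 + (-5) = 33
σ = (1, 4, 2, 3): 25 + (-9) + 17 + 24 = 57
σ = (1, 4, 3, 2): 25 + (-9) + 30 + (-5) = 41
σ = (2, 1, 3, 4): (-8) + 6 + 30 + (-4) = 24
σ = (2, 1, 4, 3): (-8) + 6 + 12 + 24 = 34
σ = (2, 3, 1, 4): (-8) + 1 + 10 + (-4) = -1
σ = (2, 3, 4, 1): (-8) + 1 + 12 + (-5) = 0
σ = (2, 4, 1, 3): (-8) + (-9) + 10 + 24 = 17
σ = (2, 4, 3, 1): (-8) + (-9) + 30 + (-5) = 8
σ = (3, 1, 2, 4): 20 + 6 + 17 + (-4) = 39
σ = (3, 1, 4, 2): 20 + 6 + 12 + (-5) = 33
σ = (3, 2, 1, 4): 20 + 27 + 10 + (-4) = 53
σ = (3, 2, 4, 1): 20 + 27 + 12 + (-5) = 54
σ = (3, 4, 1, 2): 20 + (-9) + 10 + (-5) = 16
σ = (3, 4, 2, 1): 20 + (-9) + 17 + (-5) = 23
σ = (4, 1, 2, 3): 13 + 6 + 17 + 24 = 60
σ = (4, 1, 3, 2): 13 + 6 + 30 + (-5) = 44
σ = (4, 2, 1, 3): 13 + 27 + 10 + 24 = 74
σ = (4, 2, 3, 1): 13 + 27 + 30 + (-5) = 65
σ = (4, 3, 1, 2): 13 + 1 + 10 + (-5) = 19
σ = (4, 3, 2, 1): 13 + 1 + 17 + (-5) = 26
Optimal value attained by: σ = (2, 3, 1, 4).
Answer: det⊕(A) = -1; verdict: NONSINGULAR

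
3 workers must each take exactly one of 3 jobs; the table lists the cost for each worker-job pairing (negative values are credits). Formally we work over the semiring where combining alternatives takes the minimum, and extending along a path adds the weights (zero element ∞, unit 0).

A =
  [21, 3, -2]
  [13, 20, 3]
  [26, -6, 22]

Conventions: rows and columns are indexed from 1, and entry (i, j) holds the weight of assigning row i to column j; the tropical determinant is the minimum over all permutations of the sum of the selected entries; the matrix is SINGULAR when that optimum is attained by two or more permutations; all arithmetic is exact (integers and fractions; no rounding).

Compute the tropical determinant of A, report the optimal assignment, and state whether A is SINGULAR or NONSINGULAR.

σ = (1, 2, 3): 21 + 20 + 22 = 63
σ = (1, 3, 2): 21 + 3 + (-6) = 18
σ = (2, 1, 3): 3 + 13 + 22 = 38
σ = (2, 3, 1): 3 + 3 + 26 = 32
σ = (3, 1, 2): (-2) + 13 + (-6) = 5
σ = (3, 2, 1): (-2) + 20 + 26 = 44
Optimal value attained by: σ = (3, 1, 2).
Answer: det⊕(A) = 5; verdict: NONSINGULAR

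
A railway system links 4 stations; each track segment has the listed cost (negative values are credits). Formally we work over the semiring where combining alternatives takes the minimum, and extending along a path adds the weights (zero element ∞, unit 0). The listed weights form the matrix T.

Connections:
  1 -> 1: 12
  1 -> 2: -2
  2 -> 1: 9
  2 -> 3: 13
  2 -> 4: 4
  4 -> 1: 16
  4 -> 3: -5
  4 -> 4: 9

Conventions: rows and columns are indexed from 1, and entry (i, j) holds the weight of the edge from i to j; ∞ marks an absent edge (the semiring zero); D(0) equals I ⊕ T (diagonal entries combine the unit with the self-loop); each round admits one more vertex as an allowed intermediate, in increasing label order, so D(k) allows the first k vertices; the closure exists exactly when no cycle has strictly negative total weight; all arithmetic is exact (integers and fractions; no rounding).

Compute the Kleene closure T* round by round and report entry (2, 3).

D(0):
  [0, -2, ∞, ∞]
  [9, 0, 13, 4]
  [∞, ∞, 0, ∞]
  [16, ∞, -5, 0]
D(1):
  [0, -2, ∞, ∞]
  [9, 0, 13, 4]
  [∞, ∞, 0, ∞]
  [16, 14, -5, 0]
D(2):
  [0, -2, 11, 2]
  [9, 0, 13, 4]
  [∞, ∞, 0, ∞]
  [16, 14, -5, 0]
D(3):
  [0, -2, 11, 2]
  [9, 0, 13, 4]
  [∞, ∞, 0, ∞]
  [16, 14, -5, 0]
D(4):
  [0, -2, -3, 2]
  [9, 0, -1, 4]
  [∞, ∞, 0, ∞]
  [16, 14, -5, 0]
Answer: T*[2][3] = -1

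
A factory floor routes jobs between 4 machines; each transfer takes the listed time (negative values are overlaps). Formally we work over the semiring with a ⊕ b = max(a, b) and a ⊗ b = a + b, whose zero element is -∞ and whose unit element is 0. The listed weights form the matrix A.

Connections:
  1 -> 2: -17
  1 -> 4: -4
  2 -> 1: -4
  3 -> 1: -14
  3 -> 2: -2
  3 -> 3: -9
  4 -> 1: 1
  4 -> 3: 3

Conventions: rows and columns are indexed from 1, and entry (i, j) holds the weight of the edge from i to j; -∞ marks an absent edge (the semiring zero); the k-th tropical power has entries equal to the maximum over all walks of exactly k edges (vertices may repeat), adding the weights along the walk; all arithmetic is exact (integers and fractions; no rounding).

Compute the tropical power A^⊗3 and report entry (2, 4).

A^⊗2:
  [-3, -∞, -1, -∞]
  [-∞, -21, -∞, -8]
  [-6, -11, -18, -18]
  [-11, 1, -6, -3]
A^⊗3:
  [-15, -3, -10, -7]
  [-7, -∞, -5, -∞]
  [-15, -20, -15, -10]
  [-2, -8, 0, -15]
Key observation: no walk of exactly 3 edges connects these vertices, so the entry is the semiring zero.
Answer: (A^⊗3)[2][4] = -∞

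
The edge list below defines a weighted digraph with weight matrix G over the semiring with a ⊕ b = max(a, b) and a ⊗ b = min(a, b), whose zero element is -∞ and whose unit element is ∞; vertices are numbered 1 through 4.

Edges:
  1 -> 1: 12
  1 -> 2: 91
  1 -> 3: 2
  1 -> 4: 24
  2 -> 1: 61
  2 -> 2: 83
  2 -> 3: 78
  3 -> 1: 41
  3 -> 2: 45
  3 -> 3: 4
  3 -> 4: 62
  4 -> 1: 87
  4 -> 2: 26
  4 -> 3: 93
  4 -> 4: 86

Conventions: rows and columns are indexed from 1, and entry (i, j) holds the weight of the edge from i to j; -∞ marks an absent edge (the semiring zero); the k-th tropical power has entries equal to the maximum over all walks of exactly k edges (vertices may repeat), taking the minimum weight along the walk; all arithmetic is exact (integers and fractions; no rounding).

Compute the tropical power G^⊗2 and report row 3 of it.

G^⊗2:
  [61, 83, 78, 24]
  [61, 83, 78, 62]
  [62, 45, 62, 62]
  [86, 87, 86, 86]
Answer: row 3 of G^⊗2 = [62, 45, 62, 62]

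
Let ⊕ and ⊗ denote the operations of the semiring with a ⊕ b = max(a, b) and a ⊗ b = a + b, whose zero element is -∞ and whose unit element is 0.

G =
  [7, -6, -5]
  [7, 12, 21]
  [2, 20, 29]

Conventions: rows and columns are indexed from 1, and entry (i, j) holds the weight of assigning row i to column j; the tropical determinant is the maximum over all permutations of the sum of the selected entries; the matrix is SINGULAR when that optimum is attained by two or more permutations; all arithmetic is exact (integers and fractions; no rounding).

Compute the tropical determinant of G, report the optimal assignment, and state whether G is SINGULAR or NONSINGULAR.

σ = (1, 2, 3): 7 + 12 + 29 = 48
σ = (1, 3, 2): 7 + 21 + 20 = 48
σ = (2, 1, 3): (-6) + 7 + 29 = 30
σ = (2, 3, 1): (-6) + 21 + 2 = 17
σ = (3, 1, 2): (-5) + 7 + 20 = 22
σ = (3, 2, 1): (-5) + 12 + 2 = 9
Optimal value attained by: σ = (1, 2, 3).
Answer: det⊕(G) = 48; verdict: SINGULAR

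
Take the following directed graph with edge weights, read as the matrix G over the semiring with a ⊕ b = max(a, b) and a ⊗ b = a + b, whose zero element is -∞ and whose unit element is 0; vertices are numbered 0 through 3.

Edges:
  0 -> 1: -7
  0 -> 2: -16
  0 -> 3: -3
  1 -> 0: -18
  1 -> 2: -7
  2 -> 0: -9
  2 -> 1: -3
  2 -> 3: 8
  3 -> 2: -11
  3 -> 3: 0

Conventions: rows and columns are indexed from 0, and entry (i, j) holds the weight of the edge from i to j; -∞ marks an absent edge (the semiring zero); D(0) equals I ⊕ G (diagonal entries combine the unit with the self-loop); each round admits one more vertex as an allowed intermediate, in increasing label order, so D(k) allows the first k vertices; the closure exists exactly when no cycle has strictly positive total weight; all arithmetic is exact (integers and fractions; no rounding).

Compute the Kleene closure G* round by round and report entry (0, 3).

D(0):
  [0, -7, -16, -3]
  [-18, 0, -7, -∞]
  [-9, -3, 0, 8]
  [-∞, -∞, -11, 0]
D(1):
  [0, -7, -16, -3]
  [-18, 0, -7, -21]
  [-9, -3, 0, 8]
  [-∞, -∞, -11, 0]
D(2):
  [0, -7, -14, -3]
  [-18, 0, -7, -21]
  [-9, -3, 0, 8]
  [-∞, -∞, -11, 0]
D(3):
  [0, -7, -14, -3]
  [-16, 0, -7, 1]
  [-9, -3, 0, 8]
  [-20, -14, -11, 0]
D(4):
  [0, -7, -14, -3]
  [-16, 0, -7, 1]
  [-9, -3, 0, 8]
  [-20, -14, -11, 0]
Answer: G*[0][3] = -3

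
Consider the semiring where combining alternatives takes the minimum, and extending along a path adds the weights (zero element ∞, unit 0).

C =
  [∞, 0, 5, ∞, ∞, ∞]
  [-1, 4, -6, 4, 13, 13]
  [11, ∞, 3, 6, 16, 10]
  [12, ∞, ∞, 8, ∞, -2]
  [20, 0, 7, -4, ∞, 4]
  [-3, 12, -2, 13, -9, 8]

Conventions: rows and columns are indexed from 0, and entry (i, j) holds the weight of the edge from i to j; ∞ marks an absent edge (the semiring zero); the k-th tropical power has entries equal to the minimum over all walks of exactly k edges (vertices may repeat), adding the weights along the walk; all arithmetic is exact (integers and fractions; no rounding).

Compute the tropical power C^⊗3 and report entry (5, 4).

C^⊗2:
  [-1, 4, -6, 4, 13, 13]
  [3, -1, -3, 0, 4, 2]
  [7, 11, 6, 9, 1, 4]
  [-5, 10, -4, 11, -11, 6]
  [-1, 4, -6, 4, -5, -6]
  [5, -9, -2, -13, -1, -5]
C^⊗3:
  [3, -1, -3, 0, 4, 2]
  [-2, 3, -7, 0, -7, -2]
  [1, 1, 2, -3, -5, 5]
  [3, -11, -4, -15, -3, -7]
  [-9, -5, -8, -9, -15, -1]
  [-10, -5, -15, -5, -14, -15]
Key observation: the optimum is the walk 5->4->5->4, with weight (-9) + 4 + (-9) = -14.
Optimal value attained by: walk 5->4->5->4.
Answer: (C^⊗3)[5][4] = -14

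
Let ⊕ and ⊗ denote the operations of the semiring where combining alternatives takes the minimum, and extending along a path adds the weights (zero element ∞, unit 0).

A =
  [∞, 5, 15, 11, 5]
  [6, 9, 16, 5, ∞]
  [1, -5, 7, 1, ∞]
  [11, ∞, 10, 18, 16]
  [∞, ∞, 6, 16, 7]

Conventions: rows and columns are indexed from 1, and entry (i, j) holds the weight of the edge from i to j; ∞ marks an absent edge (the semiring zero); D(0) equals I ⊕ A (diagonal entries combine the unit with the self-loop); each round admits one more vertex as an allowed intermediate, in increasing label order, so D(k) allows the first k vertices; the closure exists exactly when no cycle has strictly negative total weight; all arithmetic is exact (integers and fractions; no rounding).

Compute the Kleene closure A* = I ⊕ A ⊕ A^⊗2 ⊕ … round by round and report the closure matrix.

D(0):
  [0, 5, 15, 11, 5]
  [6, 0, 16, 5, ∞]
  [1, -5, 0, 1, ∞]
  [11, ∞, 10, 0, 16]
  [∞, ∞, 6, 16, 0]
D(1):
  [0, 5, 15, 11, 5]
  [6, 0, 16, 5, 11]
  [1, -5, 0, 1, 6]
  [11, 16, 10, 0, 16]
  [∞, ∞, 6, 16, 0]
D(2):
  [0, 5, 15, 10, 5]
  [6, 0, 16, 5, 11]
  [1, -5, 0, 0, 6]
  [11, 16, 10, 0, 16]
  [∞, ∞, 6, 16, 0]
D(3):
  [0, 5, 15, 10, 5]
  [6, 0, 16, 5, 11]
  [1, -5, 0, 0, 6]
  [11, 5, 10, 0, 16]
  [7, 1, 6, 6, 0]
D(4):
  [0, 5, 15, 10, 5]
  [6, 0, 15, 5, 11]
  [1, -5, 0, 0, 6]
  [11, 5, 10, 0, 16]
  [7, 1, 6, 6, 0]
D(5):
  [0, 5, 11, 10, 5]
  [6, 0, 15, 5, 11]
  [1, -5, 0, 0, 6]
  [11, 5, 10, 0, 16]
  [7, 1, 6, 6, 0]
Answer: A* = [[0, 5, 11, 10, 5], [6, 0, 15, 5, 11], [1, -5, 0, 0, 6], [11, 5, 10, 0, 16], [7, 1, 6, 6, 0]]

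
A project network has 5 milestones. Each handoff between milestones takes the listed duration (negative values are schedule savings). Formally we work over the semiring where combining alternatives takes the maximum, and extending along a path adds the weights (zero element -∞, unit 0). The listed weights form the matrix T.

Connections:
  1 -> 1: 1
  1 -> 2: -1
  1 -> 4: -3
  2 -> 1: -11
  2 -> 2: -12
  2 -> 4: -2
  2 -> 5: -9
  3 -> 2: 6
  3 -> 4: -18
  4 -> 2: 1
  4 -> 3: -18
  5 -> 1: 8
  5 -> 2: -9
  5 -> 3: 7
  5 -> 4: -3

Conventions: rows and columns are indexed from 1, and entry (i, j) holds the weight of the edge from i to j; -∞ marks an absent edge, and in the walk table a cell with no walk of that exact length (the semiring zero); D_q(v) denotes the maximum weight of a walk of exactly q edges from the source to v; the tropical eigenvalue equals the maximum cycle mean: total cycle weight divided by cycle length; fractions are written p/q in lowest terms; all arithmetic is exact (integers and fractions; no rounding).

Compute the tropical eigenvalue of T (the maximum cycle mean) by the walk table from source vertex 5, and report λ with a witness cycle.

q=0: [-∞, -∞, -∞, -∞, 0]
q=1: [8, -9, 7, -3, -∞]
q=2: [9, 13, -21, 5, -18]
q=3: [10, 8, -11, 11, 4]
q=4: [12, 12, 11, 7, -1]
q=5: [13, 17, 6, 10, 3]
Optimal cycle mean attained by: cycle 2->5->3->2, total (-9) + 7 + 6, length 3.
Answer: λ = 4/3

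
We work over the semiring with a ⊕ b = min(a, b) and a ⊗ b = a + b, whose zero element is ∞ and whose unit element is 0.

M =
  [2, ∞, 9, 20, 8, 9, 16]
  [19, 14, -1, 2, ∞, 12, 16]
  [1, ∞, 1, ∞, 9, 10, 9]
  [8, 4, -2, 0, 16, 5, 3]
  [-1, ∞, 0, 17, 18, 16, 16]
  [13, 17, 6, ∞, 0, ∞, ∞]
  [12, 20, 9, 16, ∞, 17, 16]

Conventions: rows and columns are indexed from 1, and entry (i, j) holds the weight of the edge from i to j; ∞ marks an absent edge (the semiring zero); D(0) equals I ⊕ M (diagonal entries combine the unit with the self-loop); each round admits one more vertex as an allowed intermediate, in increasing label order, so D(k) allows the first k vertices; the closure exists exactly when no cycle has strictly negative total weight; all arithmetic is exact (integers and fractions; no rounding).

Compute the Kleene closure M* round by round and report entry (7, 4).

D(0):
  [0, ∞, 9, 20, 8, 9, 16]
  [19, 0, -1, 2, ∞, 12, 16]
  [1, ∞, 0, ∞, 9, 10, 9]
  [8, 4, -2, 0, 16, 5, 3]
  [-1, ∞, 0, 17, 0, 16, 16]
  [13, 17, 6, ∞, 0, 0, ∞]
  [12, 20, 9, 16, ∞, 17, 0]
D(1):
  [0, ∞, 9, 20, 8, 9, 16]
  [19, 0, -1, 2, 27, 12, 16]
  [1, ∞, 0, 21, 9, 10, 9]
  [8, 4, -2, 0, 16, 5, 3]
  [-1, ∞, 0, 17, 0, 8, 15]
  [13, 17, 6, 33, 0, 0, 29]
  [12, 20, 9, 16, 20, 17, 0]
D(2):
  [0, ∞, 9, 20, 8, 9, 16]
  [19, 0, -1, 2, 27, 12, 16]
  [1, ∞, 0, 21, 9, 10, 9]
  [8, 4, -2, 0, 16, 5, 3]
  [-1, ∞, 0, 17, 0, 8, 15]
  [13, 17, 6, 19, 0, 0, 29]
  [12, 20, 9, 16, 20, 17, 0]
D(3):
  [0, ∞, 9, 20, 8, 9, 16]
  [0, 0, -1, 2, 8, 9, 8]
  [1, ∞, 0, 21, 9, 10, 9]
  [-1, 4, -2, 0, 7, 5, 3]
  [-1, ∞, 0, 17, 0, 8, 9]
  [7, 17, 6, 19, 0, 0, 15]
  [10, 20, 9, 16, 18, 17, 0]
D(4):
  [0, 24, 9, 20, 8, 9, 16]
  [0, 0, -1, 2, 8, 7, 5]
  [1, 25, 0, 21, 9, 10, 9]
  [-1, 4, -2, 0, 7, 5, 3]
  [-1, 21, 0, 17, 0, 8, 9]
  [7, 17, 6, 19, 0, 0, 15]
  [10, 20, 9, 16, 18, 17, 0]
D(5):
  [0, 24, 8, 20, 8, 9, 16]
  [0, 0, -1, 2, 8, 7, 5]
  [1, 25, 0, 21, 9, 10, 9]
  [-1, 4, -2, 0, 7, 5, 3]
  [-1, 21, 0, 17, 0, 8, 9]
  [-1, 17, 0, 17, 0, 0, 9]
  [10, 20, 9, 16, 18, 17, 0]
D(6):
  [0, 24, 8, 20, 8, 9, 16]
  [0, 0, -1, 2, 7, 7, 5]
  [1, 25, 0, 21, 9, 10, 9]
  [-1, 4, -2, 0, 5, 5, 3]
  [-1, 21, 0, 17, 0, 8, 9]
  [-1, 17, 0, 17, 0, 0, 9]
  [10, 20, 9, 16, 17, 17, 0]
D(7):
  [0, 24, 8, 20, 8, 9, 16]
  [0, 0, -1, 2, 7, 7, 5]
  [1, 25, 0, 21, 9, 10, 9]
  [-1, 4, -2, 0, 5, 5, 3]
  [-1, 21, 0, 17, 0, 8, 9]
  [-1, 17, 0, 17, 0, 0, 9]
  [10, 20, 9, 16, 17, 17, 0]
Answer: M*[7][4] = 16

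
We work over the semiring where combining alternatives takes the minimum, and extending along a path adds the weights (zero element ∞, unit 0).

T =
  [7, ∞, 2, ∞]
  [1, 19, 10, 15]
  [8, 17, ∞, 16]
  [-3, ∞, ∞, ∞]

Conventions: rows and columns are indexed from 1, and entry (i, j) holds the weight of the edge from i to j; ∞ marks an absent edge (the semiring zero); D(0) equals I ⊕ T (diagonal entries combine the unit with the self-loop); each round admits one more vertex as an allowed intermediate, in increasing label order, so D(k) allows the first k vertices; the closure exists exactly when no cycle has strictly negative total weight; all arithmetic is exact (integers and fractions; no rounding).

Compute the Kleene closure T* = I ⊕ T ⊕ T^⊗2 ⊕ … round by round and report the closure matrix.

D(0):
  [0, ∞, 2, ∞]
  [1, 0, 10, 15]
  [8, 17, 0, 16]
  [-3, ∞, ∞, 0]
D(1):
  [0, ∞, 2, ∞]
  [1, 0, 3, 15]
  [8, 17, 0, 16]
  [-3, ∞, -1, 0]
D(2):
  [0, ∞, 2, ∞]
  [1, 0, 3, 15]
  [8, 17, 0, 16]
  [-3, ∞, -1, 0]
D(3):
  [0, 19, 2, 18]
  [1, 0, 3, 15]
  [8, 17, 0, 16]
  [-3, 16, -1, 0]
D(4):
  [0, 19, 2, 18]
  [1, 0, 3, 15]
  [8, 17, 0, 16]
  [-3, 16, -1, 0]
Answer: T* = [[0, 19, 2, 18], [1, 0, 3, 15], [8, 17, 0, 16], [-3, 16, -1, 0]]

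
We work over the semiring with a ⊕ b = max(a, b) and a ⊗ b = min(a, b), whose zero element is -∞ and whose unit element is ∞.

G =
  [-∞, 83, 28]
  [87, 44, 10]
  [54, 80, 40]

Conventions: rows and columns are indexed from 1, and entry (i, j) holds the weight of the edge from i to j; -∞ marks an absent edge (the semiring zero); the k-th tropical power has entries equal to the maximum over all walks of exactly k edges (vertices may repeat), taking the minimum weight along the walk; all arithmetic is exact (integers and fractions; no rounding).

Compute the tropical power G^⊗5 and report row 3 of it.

G^⊗2:
  [83, 44, 28]
  [44, 83, 28]
  [80, 54, 40]
G^⊗3:
  [44, 83, 28]
  [83, 44, 28]
  [54, 80, 40]
G^⊗4:
  [83, 44, 28]
  [44, 83, 28]
  [80, 54, 40]
G^⊗5:
  [44, 83, 28]
  [83, 44, 28]
  [54, 80, 40]
Answer: row 3 of G^⊗5 = [54, 80, 40]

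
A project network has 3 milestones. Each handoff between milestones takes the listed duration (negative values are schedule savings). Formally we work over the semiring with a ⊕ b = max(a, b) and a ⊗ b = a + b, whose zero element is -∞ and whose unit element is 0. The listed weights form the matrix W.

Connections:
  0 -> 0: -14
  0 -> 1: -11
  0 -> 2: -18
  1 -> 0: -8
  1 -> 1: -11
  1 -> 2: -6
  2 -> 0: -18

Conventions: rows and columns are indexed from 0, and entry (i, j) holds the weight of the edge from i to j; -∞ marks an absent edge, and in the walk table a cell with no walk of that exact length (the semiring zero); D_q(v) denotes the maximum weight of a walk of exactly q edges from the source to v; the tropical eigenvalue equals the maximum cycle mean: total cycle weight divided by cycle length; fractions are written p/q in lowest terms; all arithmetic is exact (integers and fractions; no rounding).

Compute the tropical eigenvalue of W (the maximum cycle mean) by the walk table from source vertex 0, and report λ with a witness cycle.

q=0: [0, -∞, -∞]
q=1: [-14, -11, -18]
q=2: [-19, -22, -17]
q=3: [-30, -30, -28]
Optimal cycle mean attained by: cycle 0->1->0, total (-11) + (-8), length 2.
Answer: λ = -19/2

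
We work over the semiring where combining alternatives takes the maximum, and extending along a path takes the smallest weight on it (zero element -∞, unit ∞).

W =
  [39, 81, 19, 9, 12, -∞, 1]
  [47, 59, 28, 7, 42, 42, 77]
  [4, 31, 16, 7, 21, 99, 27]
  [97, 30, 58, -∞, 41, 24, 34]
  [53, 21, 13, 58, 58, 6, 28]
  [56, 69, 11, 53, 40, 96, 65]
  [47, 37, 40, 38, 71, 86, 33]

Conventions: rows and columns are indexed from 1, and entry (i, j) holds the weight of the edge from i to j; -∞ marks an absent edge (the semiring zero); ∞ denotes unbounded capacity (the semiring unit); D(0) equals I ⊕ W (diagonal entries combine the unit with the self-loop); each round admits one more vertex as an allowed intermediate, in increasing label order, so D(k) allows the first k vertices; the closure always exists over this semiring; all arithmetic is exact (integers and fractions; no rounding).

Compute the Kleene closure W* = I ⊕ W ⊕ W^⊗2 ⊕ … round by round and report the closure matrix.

D(0):
  [∞, 81, 19, 9, 12, -∞, 1]
  [47, ∞, 28, 7, 42, 42, 77]
  [4, 31, ∞, 7, 21, 99, 27]
  [97, 30, 58, ∞, 41, 24, 34]
  [53, 21, 13, 58, ∞, 6, 28]
  [56, 69, 11, 53, 40, ∞, 65]
  [47, 37, 40, 38, 71, 86, ∞]
D(1):
  [∞, 81, 19, 9, 12, -∞, 1]
  [47, ∞, 28, 9, 42, 42, 77]
  [4, 31, ∞, 7, 21, 99, 27]
  [97, 81, 58, ∞, 41, 24, 34]
  [53, 53, 19, 58, ∞, 6, 28]
  [56, 69, 19, 53, 40, ∞, 65]
  [47, 47, 40, 38, 71, 86, ∞]
D(2):
  [∞, 81, 28, 9, 42, 42, 77]
  [47, ∞, 28, 9, 42, 42, 77]
  [31, 31, ∞, 9, 31, 99, 31]
  [97, 81, 58, ∞, 42, 42, 77]
  [53, 53, 28, 58, ∞, 42, 53]
  [56, 69, 28, 53, 42, ∞, 69]
  [47, 47, 40, 38, 71, 86, ∞]
D(3):
  [∞, 81, 28, 9, 42, 42, 77]
  [47, ∞, 28, 9, 42, 42, 77]
  [31, 31, ∞, 9, 31, 99, 31]
  [97, 81, 58, ∞, 42, 58, 77]
  [53, 53, 28, 58, ∞, 42, 53]
  [56, 69, 28, 53, 42, ∞, 69]
  [47, 47, 40, 38, 71, 86, ∞]
D(4):
  [∞, 81, 28, 9, 42, 42, 77]
  [47, ∞, 28, 9, 42, 42, 77]
  [31, 31, ∞, 9, 31, 99, 31]
  [97, 81, 58, ∞, 42, 58, 77]
  [58, 58, 58, 58, ∞, 58, 58]
  [56, 69, 53, 53, 42, ∞, 69]
  [47, 47, 40, 38, 71, 86, ∞]
D(5):
  [∞, 81, 42, 42, 42, 42, 77]
  [47, ∞, 42, 42, 42, 42, 77]
  [31, 31, ∞, 31, 31, 99, 31]
  [97, 81, 58, ∞, 42, 58, 77]
  [58, 58, 58, 58, ∞, 58, 58]
  [56, 69, 53, 53, 42, ∞, 69]
  [58, 58, 58, 58, 71, 86, ∞]
D(6):
  [∞, 81, 42, 42, 42, 42, 77]
  [47, ∞, 42, 42, 42, 42, 77]
  [56, 69, ∞, 53, 42, 99, 69]
  [97, 81, 58, ∞, 42, 58, 77]
  [58, 58, 58, 58, ∞, 58, 58]
  [56, 69, 53, 53, 42, ∞, 69]
  [58, 69, 58, 58, 71, 86, ∞]
D(7):
  [∞, 81, 58, 58, 71, 77, 77]
  [58, ∞, 58, 58, 71, 77, 77]
  [58, 69, ∞, 58, 69, 99, 69]
  [97, 81, 58, ∞, 71, 77, 77]
  [58, 58, 58, 58, ∞, 58, 58]
  [58, 69, 58, 58, 69, ∞, 69]
  [58, 69, 58, 58, 71, 86, ∞]
Answer: W* = [[∞, 81, 58, 58, 71, 77, 77], [58, ∞, 58, 58, 71, 77, 77], [58, 69, ∞, 58, 69, 99, 69], [97, 81, 58, ∞, 71, 77, 77], [58, 58, 58, 58, ∞, 58, 58], [58, 69, 58, 58, 69, ∞, 69], [58, 69, 58, 58, 71, 86, ∞]]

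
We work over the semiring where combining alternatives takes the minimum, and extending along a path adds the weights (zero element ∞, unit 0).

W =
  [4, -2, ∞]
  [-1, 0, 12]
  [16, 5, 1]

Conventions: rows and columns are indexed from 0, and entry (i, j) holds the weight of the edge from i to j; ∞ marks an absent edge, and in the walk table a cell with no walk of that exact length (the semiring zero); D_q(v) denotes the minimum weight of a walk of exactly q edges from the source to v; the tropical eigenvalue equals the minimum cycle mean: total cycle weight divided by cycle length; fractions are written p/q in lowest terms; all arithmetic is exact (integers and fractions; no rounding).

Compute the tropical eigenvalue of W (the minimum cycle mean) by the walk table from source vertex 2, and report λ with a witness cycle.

q=0: [∞, ∞, 0]
q=1: [16, 5, 1]
q=2: [4, 5, 2]
q=3: [4, 2, 3]
Optimal cycle mean attained by: cycle 0->1->0, total (-2) + (-1), length 2.
Answer: λ = -3/2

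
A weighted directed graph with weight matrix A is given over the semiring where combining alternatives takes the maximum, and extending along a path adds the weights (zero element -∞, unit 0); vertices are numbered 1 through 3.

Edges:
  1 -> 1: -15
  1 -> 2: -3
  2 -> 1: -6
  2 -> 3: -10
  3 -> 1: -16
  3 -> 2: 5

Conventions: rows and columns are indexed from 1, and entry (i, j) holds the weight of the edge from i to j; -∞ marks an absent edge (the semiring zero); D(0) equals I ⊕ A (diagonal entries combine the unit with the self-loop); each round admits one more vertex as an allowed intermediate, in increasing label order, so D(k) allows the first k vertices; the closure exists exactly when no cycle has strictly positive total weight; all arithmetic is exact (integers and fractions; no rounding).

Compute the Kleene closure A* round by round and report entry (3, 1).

D(0):
  [0, -3, -∞]
  [-6, 0, -10]
  [-16, 5, 0]
D(1):
  [0, -3, -∞]
  [-6, 0, -10]
  [-16, 5, 0]
D(2):
  [0, -3, -13]
  [-6, 0, -10]
  [-1, 5, 0]
D(3):
  [0, -3, -13]
  [-6, 0, -10]
  [-1, 5, 0]
Answer: A*[3][1] = -1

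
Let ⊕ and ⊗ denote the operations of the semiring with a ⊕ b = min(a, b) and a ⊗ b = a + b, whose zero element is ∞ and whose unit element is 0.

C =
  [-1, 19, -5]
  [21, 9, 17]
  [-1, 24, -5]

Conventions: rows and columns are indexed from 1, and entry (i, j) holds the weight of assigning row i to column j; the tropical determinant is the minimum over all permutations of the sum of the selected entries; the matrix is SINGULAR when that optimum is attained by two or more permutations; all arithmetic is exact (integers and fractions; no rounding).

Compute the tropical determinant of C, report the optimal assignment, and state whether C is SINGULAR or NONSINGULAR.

σ = (1, 2, 3): (-1) + 9 + (-5) = 3
σ = (1, 3, 2): (-1) + 17 + 24 = 40
σ = (2, 1, 3): 19 + 21 + (-5) = 35
σ = (2, 3, 1): 19 + 17 + (-1) = 35
σ = (3, 1, 2): (-5) + 21 + 24 = 40
σ = (3, 2, 1): (-5) + 9 + (-1) = 3
Optimal value attained by: σ = (1, 2, 3).
Answer: det⊕(C) = 3; verdict: SINGULAR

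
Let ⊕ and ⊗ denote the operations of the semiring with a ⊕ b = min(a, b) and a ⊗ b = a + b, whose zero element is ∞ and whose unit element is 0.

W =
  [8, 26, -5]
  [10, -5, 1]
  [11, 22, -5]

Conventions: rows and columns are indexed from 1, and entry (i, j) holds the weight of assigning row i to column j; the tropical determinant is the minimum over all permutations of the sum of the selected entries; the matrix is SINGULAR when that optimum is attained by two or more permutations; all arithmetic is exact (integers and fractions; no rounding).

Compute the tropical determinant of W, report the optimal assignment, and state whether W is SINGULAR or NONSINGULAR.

σ = (1, 2, 3): 8 + (-5) + (-5) = -2
σ = (1, 3, 2): 8 + 1 + 22 = 31
σ = (2, 1, 3): 26 + 10 + (-5) = 31
σ = (2, 3, 1): 26 + 1 + 11 = 38
σ = (3, 1, 2): (-5) + 10 + 22 = 27
σ = (3, 2, 1): (-5) + (-5) + 11 = 1
Optimal value attained by: σ = (1, 2, 3).
Answer: det⊕(W) = -2; verdict: NONSINGULAR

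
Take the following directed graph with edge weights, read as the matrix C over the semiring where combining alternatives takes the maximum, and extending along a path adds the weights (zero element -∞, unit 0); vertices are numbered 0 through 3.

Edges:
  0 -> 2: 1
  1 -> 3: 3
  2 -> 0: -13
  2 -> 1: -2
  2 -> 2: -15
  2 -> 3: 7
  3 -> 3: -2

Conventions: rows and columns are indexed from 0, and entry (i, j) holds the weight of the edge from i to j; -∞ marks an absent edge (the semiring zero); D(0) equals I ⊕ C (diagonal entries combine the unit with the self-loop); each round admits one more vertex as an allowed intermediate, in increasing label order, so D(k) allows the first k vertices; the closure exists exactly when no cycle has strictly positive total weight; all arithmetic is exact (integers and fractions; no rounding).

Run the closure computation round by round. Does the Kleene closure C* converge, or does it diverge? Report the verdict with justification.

D(0):
  [0, -∞, 1, -∞]
  [-∞, 0, -∞, 3]
  [-13, -2, 0, 7]
  [-∞, -∞, -∞, 0]
D(1):
  [0, -∞, 1, -∞]
  [-∞, 0, -∞, 3]
  [-13, -2, 0, 7]
  [-∞, -∞, -∞, 0]
D(2):
  [0, -∞, 1, -∞]
  [-∞, 0, -∞, 3]
  [-13, -2, 0, 7]
  [-∞, -∞, -∞, 0]
D(3):
  [0, -1, 1, 8]
  [-∞, 0, -∞, 3]
  [-13, -2, 0, 7]
  [-∞, -∞, -∞, 0]
D(4):
  [0, -1, 1, 8]
  [-∞, 0, -∞, 3]
  [-13, -2, 0, 7]
  [-∞, -∞, -∞, 0]
Key observation: every diagonal entry stays at the unit through all rounds, so no improving cycle exists.
Answer: CONVERGES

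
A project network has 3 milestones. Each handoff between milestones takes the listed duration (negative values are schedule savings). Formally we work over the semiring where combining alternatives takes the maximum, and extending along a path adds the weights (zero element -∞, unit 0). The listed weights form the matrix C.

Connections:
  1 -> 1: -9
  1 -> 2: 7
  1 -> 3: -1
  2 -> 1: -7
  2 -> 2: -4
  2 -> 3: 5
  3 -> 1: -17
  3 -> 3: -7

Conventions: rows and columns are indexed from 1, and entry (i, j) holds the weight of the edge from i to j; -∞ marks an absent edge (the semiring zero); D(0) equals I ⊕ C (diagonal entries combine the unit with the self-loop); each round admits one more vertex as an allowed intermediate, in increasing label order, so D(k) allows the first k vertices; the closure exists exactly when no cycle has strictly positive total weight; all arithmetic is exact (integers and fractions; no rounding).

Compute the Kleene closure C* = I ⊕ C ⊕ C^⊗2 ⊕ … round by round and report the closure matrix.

D(0):
  [0, 7, -1]
  [-7, 0, 5]
  [-17, -∞, 0]
D(1):
  [0, 7, -1]
  [-7, 0, 5]
  [-17, -10, 0]
D(2):
  [0, 7, 12]
  [-7, 0, 5]
  [-17, -10, 0]
D(3):
  [0, 7, 12]
  [-7, 0, 5]
  [-17, -10, 0]
Answer: C* = [[0, 7, 12], [-7, 0, 5], [-17, -10, 0]]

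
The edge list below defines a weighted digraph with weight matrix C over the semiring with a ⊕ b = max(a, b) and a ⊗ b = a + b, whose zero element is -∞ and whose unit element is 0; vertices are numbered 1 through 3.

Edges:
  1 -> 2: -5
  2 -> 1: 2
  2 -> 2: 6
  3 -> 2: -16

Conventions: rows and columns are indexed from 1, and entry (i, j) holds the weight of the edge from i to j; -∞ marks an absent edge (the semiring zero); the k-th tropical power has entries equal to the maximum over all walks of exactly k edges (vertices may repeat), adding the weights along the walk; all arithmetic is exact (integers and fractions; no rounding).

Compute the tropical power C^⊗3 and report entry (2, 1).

C^⊗2:
  [-3, 1, -∞]
  [8, 12, -∞]
  [-14, -10, -∞]
C^⊗3:
  [3, 7, -∞]
  [14, 18, -∞]
  [-8, -4, -∞]
Key observation: the optimum is the walk 2->2->2->1, with weight 6 + 6 + 2 = 14.
Optimal value attained by: walk 2->2->2->1.
Answer: (C^⊗3)[2][1] = 14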